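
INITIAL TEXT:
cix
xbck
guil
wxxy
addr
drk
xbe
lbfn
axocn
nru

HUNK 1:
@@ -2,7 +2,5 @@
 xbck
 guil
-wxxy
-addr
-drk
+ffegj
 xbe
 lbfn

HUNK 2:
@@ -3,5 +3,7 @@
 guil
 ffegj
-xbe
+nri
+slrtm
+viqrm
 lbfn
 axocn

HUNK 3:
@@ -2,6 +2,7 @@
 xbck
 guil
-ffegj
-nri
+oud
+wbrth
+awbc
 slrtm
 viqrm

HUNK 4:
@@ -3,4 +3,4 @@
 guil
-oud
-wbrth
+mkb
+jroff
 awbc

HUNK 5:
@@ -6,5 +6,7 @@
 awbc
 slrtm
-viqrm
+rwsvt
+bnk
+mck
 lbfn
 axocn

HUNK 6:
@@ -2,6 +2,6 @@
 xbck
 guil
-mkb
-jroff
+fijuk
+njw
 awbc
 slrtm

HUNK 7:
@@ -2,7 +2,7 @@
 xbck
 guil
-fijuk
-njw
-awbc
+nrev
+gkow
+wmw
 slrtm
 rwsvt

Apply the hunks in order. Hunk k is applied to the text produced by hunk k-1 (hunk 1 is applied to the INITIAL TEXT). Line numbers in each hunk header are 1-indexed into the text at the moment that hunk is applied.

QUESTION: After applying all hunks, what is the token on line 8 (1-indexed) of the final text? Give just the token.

Hunk 1: at line 2 remove [wxxy,addr,drk] add [ffegj] -> 8 lines: cix xbck guil ffegj xbe lbfn axocn nru
Hunk 2: at line 3 remove [xbe] add [nri,slrtm,viqrm] -> 10 lines: cix xbck guil ffegj nri slrtm viqrm lbfn axocn nru
Hunk 3: at line 2 remove [ffegj,nri] add [oud,wbrth,awbc] -> 11 lines: cix xbck guil oud wbrth awbc slrtm viqrm lbfn axocn nru
Hunk 4: at line 3 remove [oud,wbrth] add [mkb,jroff] -> 11 lines: cix xbck guil mkb jroff awbc slrtm viqrm lbfn axocn nru
Hunk 5: at line 6 remove [viqrm] add [rwsvt,bnk,mck] -> 13 lines: cix xbck guil mkb jroff awbc slrtm rwsvt bnk mck lbfn axocn nru
Hunk 6: at line 2 remove [mkb,jroff] add [fijuk,njw] -> 13 lines: cix xbck guil fijuk njw awbc slrtm rwsvt bnk mck lbfn axocn nru
Hunk 7: at line 2 remove [fijuk,njw,awbc] add [nrev,gkow,wmw] -> 13 lines: cix xbck guil nrev gkow wmw slrtm rwsvt bnk mck lbfn axocn nru
Final line 8: rwsvt

Answer: rwsvt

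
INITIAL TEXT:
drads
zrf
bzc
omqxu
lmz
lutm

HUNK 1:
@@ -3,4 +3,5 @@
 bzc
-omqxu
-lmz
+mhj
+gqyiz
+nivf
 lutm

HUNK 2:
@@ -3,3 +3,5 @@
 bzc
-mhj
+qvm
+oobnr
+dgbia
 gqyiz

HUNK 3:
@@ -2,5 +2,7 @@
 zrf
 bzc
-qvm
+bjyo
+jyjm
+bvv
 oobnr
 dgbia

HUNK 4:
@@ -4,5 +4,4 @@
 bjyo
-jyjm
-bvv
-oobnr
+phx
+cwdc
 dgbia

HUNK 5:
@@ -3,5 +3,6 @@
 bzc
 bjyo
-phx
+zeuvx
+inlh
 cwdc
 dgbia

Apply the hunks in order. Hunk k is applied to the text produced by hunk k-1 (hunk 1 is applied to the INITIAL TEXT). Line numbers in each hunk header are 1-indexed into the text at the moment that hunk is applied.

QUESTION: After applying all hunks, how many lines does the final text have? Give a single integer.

Hunk 1: at line 3 remove [omqxu,lmz] add [mhj,gqyiz,nivf] -> 7 lines: drads zrf bzc mhj gqyiz nivf lutm
Hunk 2: at line 3 remove [mhj] add [qvm,oobnr,dgbia] -> 9 lines: drads zrf bzc qvm oobnr dgbia gqyiz nivf lutm
Hunk 3: at line 2 remove [qvm] add [bjyo,jyjm,bvv] -> 11 lines: drads zrf bzc bjyo jyjm bvv oobnr dgbia gqyiz nivf lutm
Hunk 4: at line 4 remove [jyjm,bvv,oobnr] add [phx,cwdc] -> 10 lines: drads zrf bzc bjyo phx cwdc dgbia gqyiz nivf lutm
Hunk 5: at line 3 remove [phx] add [zeuvx,inlh] -> 11 lines: drads zrf bzc bjyo zeuvx inlh cwdc dgbia gqyiz nivf lutm
Final line count: 11

Answer: 11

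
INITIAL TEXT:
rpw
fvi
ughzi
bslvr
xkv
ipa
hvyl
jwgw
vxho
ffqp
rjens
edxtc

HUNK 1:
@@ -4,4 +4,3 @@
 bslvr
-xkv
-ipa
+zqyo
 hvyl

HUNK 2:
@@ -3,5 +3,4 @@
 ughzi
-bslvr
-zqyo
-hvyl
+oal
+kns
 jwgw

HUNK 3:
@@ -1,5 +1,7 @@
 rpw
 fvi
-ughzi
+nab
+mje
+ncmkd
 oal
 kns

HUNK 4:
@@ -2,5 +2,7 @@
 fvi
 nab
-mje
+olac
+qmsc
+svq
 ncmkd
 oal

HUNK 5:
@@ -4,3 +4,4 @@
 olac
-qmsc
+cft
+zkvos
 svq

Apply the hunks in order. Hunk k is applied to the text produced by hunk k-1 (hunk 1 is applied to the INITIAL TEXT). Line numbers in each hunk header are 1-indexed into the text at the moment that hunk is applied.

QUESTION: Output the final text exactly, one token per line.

Hunk 1: at line 4 remove [xkv,ipa] add [zqyo] -> 11 lines: rpw fvi ughzi bslvr zqyo hvyl jwgw vxho ffqp rjens edxtc
Hunk 2: at line 3 remove [bslvr,zqyo,hvyl] add [oal,kns] -> 10 lines: rpw fvi ughzi oal kns jwgw vxho ffqp rjens edxtc
Hunk 3: at line 1 remove [ughzi] add [nab,mje,ncmkd] -> 12 lines: rpw fvi nab mje ncmkd oal kns jwgw vxho ffqp rjens edxtc
Hunk 4: at line 2 remove [mje] add [olac,qmsc,svq] -> 14 lines: rpw fvi nab olac qmsc svq ncmkd oal kns jwgw vxho ffqp rjens edxtc
Hunk 5: at line 4 remove [qmsc] add [cft,zkvos] -> 15 lines: rpw fvi nab olac cft zkvos svq ncmkd oal kns jwgw vxho ffqp rjens edxtc

Answer: rpw
fvi
nab
olac
cft
zkvos
svq
ncmkd
oal
kns
jwgw
vxho
ffqp
rjens
edxtc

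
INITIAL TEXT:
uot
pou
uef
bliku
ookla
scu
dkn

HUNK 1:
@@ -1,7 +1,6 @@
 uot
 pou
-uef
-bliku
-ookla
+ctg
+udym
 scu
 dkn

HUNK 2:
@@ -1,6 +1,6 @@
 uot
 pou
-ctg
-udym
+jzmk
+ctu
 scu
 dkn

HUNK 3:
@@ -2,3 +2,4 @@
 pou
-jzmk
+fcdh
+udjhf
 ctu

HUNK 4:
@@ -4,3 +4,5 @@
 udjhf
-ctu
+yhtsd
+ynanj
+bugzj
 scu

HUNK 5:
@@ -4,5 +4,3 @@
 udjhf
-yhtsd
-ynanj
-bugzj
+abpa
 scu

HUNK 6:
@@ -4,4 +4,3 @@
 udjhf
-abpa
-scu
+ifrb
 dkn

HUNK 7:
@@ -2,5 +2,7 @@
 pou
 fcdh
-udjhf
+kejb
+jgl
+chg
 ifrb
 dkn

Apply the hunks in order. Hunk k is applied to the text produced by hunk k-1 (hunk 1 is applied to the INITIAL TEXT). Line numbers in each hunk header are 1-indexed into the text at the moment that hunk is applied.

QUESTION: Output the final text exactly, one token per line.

Answer: uot
pou
fcdh
kejb
jgl
chg
ifrb
dkn

Derivation:
Hunk 1: at line 1 remove [uef,bliku,ookla] add [ctg,udym] -> 6 lines: uot pou ctg udym scu dkn
Hunk 2: at line 1 remove [ctg,udym] add [jzmk,ctu] -> 6 lines: uot pou jzmk ctu scu dkn
Hunk 3: at line 2 remove [jzmk] add [fcdh,udjhf] -> 7 lines: uot pou fcdh udjhf ctu scu dkn
Hunk 4: at line 4 remove [ctu] add [yhtsd,ynanj,bugzj] -> 9 lines: uot pou fcdh udjhf yhtsd ynanj bugzj scu dkn
Hunk 5: at line 4 remove [yhtsd,ynanj,bugzj] add [abpa] -> 7 lines: uot pou fcdh udjhf abpa scu dkn
Hunk 6: at line 4 remove [abpa,scu] add [ifrb] -> 6 lines: uot pou fcdh udjhf ifrb dkn
Hunk 7: at line 2 remove [udjhf] add [kejb,jgl,chg] -> 8 lines: uot pou fcdh kejb jgl chg ifrb dkn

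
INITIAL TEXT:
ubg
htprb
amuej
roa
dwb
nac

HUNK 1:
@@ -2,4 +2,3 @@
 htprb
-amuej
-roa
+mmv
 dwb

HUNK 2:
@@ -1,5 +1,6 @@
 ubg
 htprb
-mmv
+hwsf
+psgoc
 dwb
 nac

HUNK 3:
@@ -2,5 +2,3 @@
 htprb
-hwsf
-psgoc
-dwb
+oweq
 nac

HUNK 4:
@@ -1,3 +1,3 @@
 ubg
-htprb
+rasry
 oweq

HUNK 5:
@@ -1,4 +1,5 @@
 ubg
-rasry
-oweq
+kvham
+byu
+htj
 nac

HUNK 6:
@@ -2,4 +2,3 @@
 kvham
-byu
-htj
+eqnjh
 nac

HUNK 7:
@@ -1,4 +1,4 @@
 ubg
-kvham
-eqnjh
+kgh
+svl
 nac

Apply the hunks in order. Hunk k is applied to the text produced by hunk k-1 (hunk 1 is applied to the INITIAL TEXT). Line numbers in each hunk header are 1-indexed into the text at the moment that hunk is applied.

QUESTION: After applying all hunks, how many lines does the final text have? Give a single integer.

Hunk 1: at line 2 remove [amuej,roa] add [mmv] -> 5 lines: ubg htprb mmv dwb nac
Hunk 2: at line 1 remove [mmv] add [hwsf,psgoc] -> 6 lines: ubg htprb hwsf psgoc dwb nac
Hunk 3: at line 2 remove [hwsf,psgoc,dwb] add [oweq] -> 4 lines: ubg htprb oweq nac
Hunk 4: at line 1 remove [htprb] add [rasry] -> 4 lines: ubg rasry oweq nac
Hunk 5: at line 1 remove [rasry,oweq] add [kvham,byu,htj] -> 5 lines: ubg kvham byu htj nac
Hunk 6: at line 2 remove [byu,htj] add [eqnjh] -> 4 lines: ubg kvham eqnjh nac
Hunk 7: at line 1 remove [kvham,eqnjh] add [kgh,svl] -> 4 lines: ubg kgh svl nac
Final line count: 4

Answer: 4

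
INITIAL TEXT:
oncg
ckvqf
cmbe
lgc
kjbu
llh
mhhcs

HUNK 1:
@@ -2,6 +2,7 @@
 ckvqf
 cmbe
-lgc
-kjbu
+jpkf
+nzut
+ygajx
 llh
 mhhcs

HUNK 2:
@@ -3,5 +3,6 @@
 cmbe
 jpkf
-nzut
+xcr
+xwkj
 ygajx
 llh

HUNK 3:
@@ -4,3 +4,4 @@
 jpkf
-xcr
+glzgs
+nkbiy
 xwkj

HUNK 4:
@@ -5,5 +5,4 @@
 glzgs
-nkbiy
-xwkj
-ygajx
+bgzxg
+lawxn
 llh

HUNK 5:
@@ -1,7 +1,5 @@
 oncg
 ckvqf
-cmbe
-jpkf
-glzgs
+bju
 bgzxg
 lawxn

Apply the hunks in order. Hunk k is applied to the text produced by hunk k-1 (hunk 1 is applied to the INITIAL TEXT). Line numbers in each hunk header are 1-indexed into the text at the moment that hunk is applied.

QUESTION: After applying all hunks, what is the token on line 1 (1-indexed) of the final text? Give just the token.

Answer: oncg

Derivation:
Hunk 1: at line 2 remove [lgc,kjbu] add [jpkf,nzut,ygajx] -> 8 lines: oncg ckvqf cmbe jpkf nzut ygajx llh mhhcs
Hunk 2: at line 3 remove [nzut] add [xcr,xwkj] -> 9 lines: oncg ckvqf cmbe jpkf xcr xwkj ygajx llh mhhcs
Hunk 3: at line 4 remove [xcr] add [glzgs,nkbiy] -> 10 lines: oncg ckvqf cmbe jpkf glzgs nkbiy xwkj ygajx llh mhhcs
Hunk 4: at line 5 remove [nkbiy,xwkj,ygajx] add [bgzxg,lawxn] -> 9 lines: oncg ckvqf cmbe jpkf glzgs bgzxg lawxn llh mhhcs
Hunk 5: at line 1 remove [cmbe,jpkf,glzgs] add [bju] -> 7 lines: oncg ckvqf bju bgzxg lawxn llh mhhcs
Final line 1: oncg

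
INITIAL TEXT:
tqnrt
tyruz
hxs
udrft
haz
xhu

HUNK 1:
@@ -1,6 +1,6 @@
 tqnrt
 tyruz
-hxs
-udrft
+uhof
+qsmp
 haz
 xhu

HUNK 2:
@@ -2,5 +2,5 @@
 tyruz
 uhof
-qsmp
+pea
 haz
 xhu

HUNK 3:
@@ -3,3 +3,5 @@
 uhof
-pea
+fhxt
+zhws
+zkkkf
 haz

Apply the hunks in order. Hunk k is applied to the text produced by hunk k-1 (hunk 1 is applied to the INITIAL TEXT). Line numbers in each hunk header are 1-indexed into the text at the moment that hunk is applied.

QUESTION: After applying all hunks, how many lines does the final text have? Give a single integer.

Hunk 1: at line 1 remove [hxs,udrft] add [uhof,qsmp] -> 6 lines: tqnrt tyruz uhof qsmp haz xhu
Hunk 2: at line 2 remove [qsmp] add [pea] -> 6 lines: tqnrt tyruz uhof pea haz xhu
Hunk 3: at line 3 remove [pea] add [fhxt,zhws,zkkkf] -> 8 lines: tqnrt tyruz uhof fhxt zhws zkkkf haz xhu
Final line count: 8

Answer: 8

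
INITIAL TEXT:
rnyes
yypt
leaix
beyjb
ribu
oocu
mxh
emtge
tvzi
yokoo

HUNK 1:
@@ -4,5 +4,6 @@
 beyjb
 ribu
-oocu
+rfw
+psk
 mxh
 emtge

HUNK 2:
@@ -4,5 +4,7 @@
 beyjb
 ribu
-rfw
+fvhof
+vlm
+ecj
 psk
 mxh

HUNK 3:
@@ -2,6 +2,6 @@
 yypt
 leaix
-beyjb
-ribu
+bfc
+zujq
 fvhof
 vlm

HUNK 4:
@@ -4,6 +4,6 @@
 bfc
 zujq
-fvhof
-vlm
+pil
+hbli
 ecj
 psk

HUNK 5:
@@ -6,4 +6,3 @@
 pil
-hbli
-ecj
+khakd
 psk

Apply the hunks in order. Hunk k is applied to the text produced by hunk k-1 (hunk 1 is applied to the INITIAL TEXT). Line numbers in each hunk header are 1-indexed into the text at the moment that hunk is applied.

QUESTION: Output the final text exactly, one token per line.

Answer: rnyes
yypt
leaix
bfc
zujq
pil
khakd
psk
mxh
emtge
tvzi
yokoo

Derivation:
Hunk 1: at line 4 remove [oocu] add [rfw,psk] -> 11 lines: rnyes yypt leaix beyjb ribu rfw psk mxh emtge tvzi yokoo
Hunk 2: at line 4 remove [rfw] add [fvhof,vlm,ecj] -> 13 lines: rnyes yypt leaix beyjb ribu fvhof vlm ecj psk mxh emtge tvzi yokoo
Hunk 3: at line 2 remove [beyjb,ribu] add [bfc,zujq] -> 13 lines: rnyes yypt leaix bfc zujq fvhof vlm ecj psk mxh emtge tvzi yokoo
Hunk 4: at line 4 remove [fvhof,vlm] add [pil,hbli] -> 13 lines: rnyes yypt leaix bfc zujq pil hbli ecj psk mxh emtge tvzi yokoo
Hunk 5: at line 6 remove [hbli,ecj] add [khakd] -> 12 lines: rnyes yypt leaix bfc zujq pil khakd psk mxh emtge tvzi yokoo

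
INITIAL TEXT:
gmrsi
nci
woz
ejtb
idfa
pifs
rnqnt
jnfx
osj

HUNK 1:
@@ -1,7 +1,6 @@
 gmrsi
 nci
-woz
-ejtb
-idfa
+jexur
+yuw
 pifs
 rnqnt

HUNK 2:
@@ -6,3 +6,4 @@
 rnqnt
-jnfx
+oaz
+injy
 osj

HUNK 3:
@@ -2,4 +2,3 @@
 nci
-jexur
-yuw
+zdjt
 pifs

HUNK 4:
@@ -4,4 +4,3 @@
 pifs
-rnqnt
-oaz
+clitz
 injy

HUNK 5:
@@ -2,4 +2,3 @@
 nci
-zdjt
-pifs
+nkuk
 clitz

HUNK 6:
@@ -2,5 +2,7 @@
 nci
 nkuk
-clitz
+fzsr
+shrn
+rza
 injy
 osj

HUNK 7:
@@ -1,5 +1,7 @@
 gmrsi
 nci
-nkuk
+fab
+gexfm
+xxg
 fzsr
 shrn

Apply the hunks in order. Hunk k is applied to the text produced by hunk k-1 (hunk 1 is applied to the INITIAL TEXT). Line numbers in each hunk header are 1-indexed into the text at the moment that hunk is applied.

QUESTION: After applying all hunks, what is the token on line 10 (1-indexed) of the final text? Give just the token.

Answer: osj

Derivation:
Hunk 1: at line 1 remove [woz,ejtb,idfa] add [jexur,yuw] -> 8 lines: gmrsi nci jexur yuw pifs rnqnt jnfx osj
Hunk 2: at line 6 remove [jnfx] add [oaz,injy] -> 9 lines: gmrsi nci jexur yuw pifs rnqnt oaz injy osj
Hunk 3: at line 2 remove [jexur,yuw] add [zdjt] -> 8 lines: gmrsi nci zdjt pifs rnqnt oaz injy osj
Hunk 4: at line 4 remove [rnqnt,oaz] add [clitz] -> 7 lines: gmrsi nci zdjt pifs clitz injy osj
Hunk 5: at line 2 remove [zdjt,pifs] add [nkuk] -> 6 lines: gmrsi nci nkuk clitz injy osj
Hunk 6: at line 2 remove [clitz] add [fzsr,shrn,rza] -> 8 lines: gmrsi nci nkuk fzsr shrn rza injy osj
Hunk 7: at line 1 remove [nkuk] add [fab,gexfm,xxg] -> 10 lines: gmrsi nci fab gexfm xxg fzsr shrn rza injy osj
Final line 10: osj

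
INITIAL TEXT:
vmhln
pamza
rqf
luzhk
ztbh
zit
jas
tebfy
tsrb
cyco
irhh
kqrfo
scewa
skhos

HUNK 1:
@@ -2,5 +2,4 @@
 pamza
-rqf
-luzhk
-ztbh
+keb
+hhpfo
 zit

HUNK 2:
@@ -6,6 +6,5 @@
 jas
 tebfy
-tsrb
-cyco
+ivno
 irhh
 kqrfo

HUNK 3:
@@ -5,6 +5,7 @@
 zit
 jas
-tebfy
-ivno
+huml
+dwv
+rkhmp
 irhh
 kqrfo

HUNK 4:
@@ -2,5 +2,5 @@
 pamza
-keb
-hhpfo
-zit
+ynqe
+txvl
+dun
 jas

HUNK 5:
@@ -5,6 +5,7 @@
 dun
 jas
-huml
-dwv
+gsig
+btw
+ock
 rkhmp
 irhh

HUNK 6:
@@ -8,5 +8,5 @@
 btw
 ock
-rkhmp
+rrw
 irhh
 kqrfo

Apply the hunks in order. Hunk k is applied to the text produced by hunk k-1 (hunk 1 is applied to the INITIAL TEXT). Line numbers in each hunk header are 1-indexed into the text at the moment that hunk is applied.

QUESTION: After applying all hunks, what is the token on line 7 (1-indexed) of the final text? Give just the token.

Hunk 1: at line 2 remove [rqf,luzhk,ztbh] add [keb,hhpfo] -> 13 lines: vmhln pamza keb hhpfo zit jas tebfy tsrb cyco irhh kqrfo scewa skhos
Hunk 2: at line 6 remove [tsrb,cyco] add [ivno] -> 12 lines: vmhln pamza keb hhpfo zit jas tebfy ivno irhh kqrfo scewa skhos
Hunk 3: at line 5 remove [tebfy,ivno] add [huml,dwv,rkhmp] -> 13 lines: vmhln pamza keb hhpfo zit jas huml dwv rkhmp irhh kqrfo scewa skhos
Hunk 4: at line 2 remove [keb,hhpfo,zit] add [ynqe,txvl,dun] -> 13 lines: vmhln pamza ynqe txvl dun jas huml dwv rkhmp irhh kqrfo scewa skhos
Hunk 5: at line 5 remove [huml,dwv] add [gsig,btw,ock] -> 14 lines: vmhln pamza ynqe txvl dun jas gsig btw ock rkhmp irhh kqrfo scewa skhos
Hunk 6: at line 8 remove [rkhmp] add [rrw] -> 14 lines: vmhln pamza ynqe txvl dun jas gsig btw ock rrw irhh kqrfo scewa skhos
Final line 7: gsig

Answer: gsig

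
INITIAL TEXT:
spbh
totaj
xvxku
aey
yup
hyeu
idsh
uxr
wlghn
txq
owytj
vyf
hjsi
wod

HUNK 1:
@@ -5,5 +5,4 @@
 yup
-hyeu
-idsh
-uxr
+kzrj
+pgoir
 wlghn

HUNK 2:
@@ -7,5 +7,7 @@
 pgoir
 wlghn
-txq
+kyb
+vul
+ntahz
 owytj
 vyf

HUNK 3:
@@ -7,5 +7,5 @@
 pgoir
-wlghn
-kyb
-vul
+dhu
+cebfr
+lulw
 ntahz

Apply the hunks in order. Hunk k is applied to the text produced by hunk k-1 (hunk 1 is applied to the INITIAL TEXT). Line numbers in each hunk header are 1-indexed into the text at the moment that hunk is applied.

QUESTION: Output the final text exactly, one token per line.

Hunk 1: at line 5 remove [hyeu,idsh,uxr] add [kzrj,pgoir] -> 13 lines: spbh totaj xvxku aey yup kzrj pgoir wlghn txq owytj vyf hjsi wod
Hunk 2: at line 7 remove [txq] add [kyb,vul,ntahz] -> 15 lines: spbh totaj xvxku aey yup kzrj pgoir wlghn kyb vul ntahz owytj vyf hjsi wod
Hunk 3: at line 7 remove [wlghn,kyb,vul] add [dhu,cebfr,lulw] -> 15 lines: spbh totaj xvxku aey yup kzrj pgoir dhu cebfr lulw ntahz owytj vyf hjsi wod

Answer: spbh
totaj
xvxku
aey
yup
kzrj
pgoir
dhu
cebfr
lulw
ntahz
owytj
vyf
hjsi
wod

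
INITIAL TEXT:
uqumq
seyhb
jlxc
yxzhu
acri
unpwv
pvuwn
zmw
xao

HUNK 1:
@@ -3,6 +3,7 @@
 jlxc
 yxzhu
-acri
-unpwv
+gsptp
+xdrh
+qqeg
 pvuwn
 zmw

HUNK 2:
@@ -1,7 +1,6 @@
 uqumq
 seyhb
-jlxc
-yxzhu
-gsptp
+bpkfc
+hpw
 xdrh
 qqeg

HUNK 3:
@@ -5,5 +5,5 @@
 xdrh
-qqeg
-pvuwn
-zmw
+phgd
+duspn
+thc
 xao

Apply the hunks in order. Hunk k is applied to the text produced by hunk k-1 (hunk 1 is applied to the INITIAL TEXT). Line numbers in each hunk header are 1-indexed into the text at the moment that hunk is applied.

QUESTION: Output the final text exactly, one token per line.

Answer: uqumq
seyhb
bpkfc
hpw
xdrh
phgd
duspn
thc
xao

Derivation:
Hunk 1: at line 3 remove [acri,unpwv] add [gsptp,xdrh,qqeg] -> 10 lines: uqumq seyhb jlxc yxzhu gsptp xdrh qqeg pvuwn zmw xao
Hunk 2: at line 1 remove [jlxc,yxzhu,gsptp] add [bpkfc,hpw] -> 9 lines: uqumq seyhb bpkfc hpw xdrh qqeg pvuwn zmw xao
Hunk 3: at line 5 remove [qqeg,pvuwn,zmw] add [phgd,duspn,thc] -> 9 lines: uqumq seyhb bpkfc hpw xdrh phgd duspn thc xao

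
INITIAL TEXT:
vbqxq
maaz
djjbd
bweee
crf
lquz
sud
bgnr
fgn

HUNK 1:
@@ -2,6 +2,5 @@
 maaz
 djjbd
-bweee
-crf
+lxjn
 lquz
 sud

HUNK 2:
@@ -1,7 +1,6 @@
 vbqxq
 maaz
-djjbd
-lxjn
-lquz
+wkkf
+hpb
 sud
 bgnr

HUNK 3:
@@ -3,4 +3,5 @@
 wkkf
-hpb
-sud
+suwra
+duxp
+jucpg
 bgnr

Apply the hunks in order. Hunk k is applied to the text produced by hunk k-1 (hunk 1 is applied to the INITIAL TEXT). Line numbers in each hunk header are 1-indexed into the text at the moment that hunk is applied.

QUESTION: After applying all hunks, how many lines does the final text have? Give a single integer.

Answer: 8

Derivation:
Hunk 1: at line 2 remove [bweee,crf] add [lxjn] -> 8 lines: vbqxq maaz djjbd lxjn lquz sud bgnr fgn
Hunk 2: at line 1 remove [djjbd,lxjn,lquz] add [wkkf,hpb] -> 7 lines: vbqxq maaz wkkf hpb sud bgnr fgn
Hunk 3: at line 3 remove [hpb,sud] add [suwra,duxp,jucpg] -> 8 lines: vbqxq maaz wkkf suwra duxp jucpg bgnr fgn
Final line count: 8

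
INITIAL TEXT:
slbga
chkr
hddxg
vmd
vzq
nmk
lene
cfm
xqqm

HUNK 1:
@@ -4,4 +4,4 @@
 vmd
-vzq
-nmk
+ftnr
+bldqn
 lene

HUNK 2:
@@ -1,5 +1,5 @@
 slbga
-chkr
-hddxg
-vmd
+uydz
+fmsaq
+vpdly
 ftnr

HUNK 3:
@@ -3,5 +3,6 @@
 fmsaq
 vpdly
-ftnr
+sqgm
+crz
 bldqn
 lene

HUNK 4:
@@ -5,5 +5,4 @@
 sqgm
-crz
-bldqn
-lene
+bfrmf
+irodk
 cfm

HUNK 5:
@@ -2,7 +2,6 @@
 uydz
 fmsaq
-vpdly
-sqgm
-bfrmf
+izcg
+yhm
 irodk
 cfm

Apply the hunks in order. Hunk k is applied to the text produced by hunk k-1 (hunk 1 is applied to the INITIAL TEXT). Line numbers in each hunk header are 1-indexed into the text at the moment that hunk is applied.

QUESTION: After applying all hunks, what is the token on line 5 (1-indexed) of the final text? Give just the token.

Answer: yhm

Derivation:
Hunk 1: at line 4 remove [vzq,nmk] add [ftnr,bldqn] -> 9 lines: slbga chkr hddxg vmd ftnr bldqn lene cfm xqqm
Hunk 2: at line 1 remove [chkr,hddxg,vmd] add [uydz,fmsaq,vpdly] -> 9 lines: slbga uydz fmsaq vpdly ftnr bldqn lene cfm xqqm
Hunk 3: at line 3 remove [ftnr] add [sqgm,crz] -> 10 lines: slbga uydz fmsaq vpdly sqgm crz bldqn lene cfm xqqm
Hunk 4: at line 5 remove [crz,bldqn,lene] add [bfrmf,irodk] -> 9 lines: slbga uydz fmsaq vpdly sqgm bfrmf irodk cfm xqqm
Hunk 5: at line 2 remove [vpdly,sqgm,bfrmf] add [izcg,yhm] -> 8 lines: slbga uydz fmsaq izcg yhm irodk cfm xqqm
Final line 5: yhm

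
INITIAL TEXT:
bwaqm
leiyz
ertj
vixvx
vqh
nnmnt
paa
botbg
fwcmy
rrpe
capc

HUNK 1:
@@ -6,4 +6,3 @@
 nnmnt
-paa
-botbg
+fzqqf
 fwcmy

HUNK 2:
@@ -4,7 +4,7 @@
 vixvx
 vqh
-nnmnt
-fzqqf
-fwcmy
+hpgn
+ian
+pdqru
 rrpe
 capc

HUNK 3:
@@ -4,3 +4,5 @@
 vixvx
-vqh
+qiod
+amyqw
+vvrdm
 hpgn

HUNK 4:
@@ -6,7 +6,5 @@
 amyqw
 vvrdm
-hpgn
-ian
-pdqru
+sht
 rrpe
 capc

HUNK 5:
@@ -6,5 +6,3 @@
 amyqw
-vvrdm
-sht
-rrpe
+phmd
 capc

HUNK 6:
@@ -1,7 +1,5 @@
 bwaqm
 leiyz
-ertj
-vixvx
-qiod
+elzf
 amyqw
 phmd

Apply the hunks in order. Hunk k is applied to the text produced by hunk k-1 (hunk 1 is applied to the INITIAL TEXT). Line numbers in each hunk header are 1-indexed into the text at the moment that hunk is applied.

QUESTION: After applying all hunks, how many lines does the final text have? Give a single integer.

Hunk 1: at line 6 remove [paa,botbg] add [fzqqf] -> 10 lines: bwaqm leiyz ertj vixvx vqh nnmnt fzqqf fwcmy rrpe capc
Hunk 2: at line 4 remove [nnmnt,fzqqf,fwcmy] add [hpgn,ian,pdqru] -> 10 lines: bwaqm leiyz ertj vixvx vqh hpgn ian pdqru rrpe capc
Hunk 3: at line 4 remove [vqh] add [qiod,amyqw,vvrdm] -> 12 lines: bwaqm leiyz ertj vixvx qiod amyqw vvrdm hpgn ian pdqru rrpe capc
Hunk 4: at line 6 remove [hpgn,ian,pdqru] add [sht] -> 10 lines: bwaqm leiyz ertj vixvx qiod amyqw vvrdm sht rrpe capc
Hunk 5: at line 6 remove [vvrdm,sht,rrpe] add [phmd] -> 8 lines: bwaqm leiyz ertj vixvx qiod amyqw phmd capc
Hunk 6: at line 1 remove [ertj,vixvx,qiod] add [elzf] -> 6 lines: bwaqm leiyz elzf amyqw phmd capc
Final line count: 6

Answer: 6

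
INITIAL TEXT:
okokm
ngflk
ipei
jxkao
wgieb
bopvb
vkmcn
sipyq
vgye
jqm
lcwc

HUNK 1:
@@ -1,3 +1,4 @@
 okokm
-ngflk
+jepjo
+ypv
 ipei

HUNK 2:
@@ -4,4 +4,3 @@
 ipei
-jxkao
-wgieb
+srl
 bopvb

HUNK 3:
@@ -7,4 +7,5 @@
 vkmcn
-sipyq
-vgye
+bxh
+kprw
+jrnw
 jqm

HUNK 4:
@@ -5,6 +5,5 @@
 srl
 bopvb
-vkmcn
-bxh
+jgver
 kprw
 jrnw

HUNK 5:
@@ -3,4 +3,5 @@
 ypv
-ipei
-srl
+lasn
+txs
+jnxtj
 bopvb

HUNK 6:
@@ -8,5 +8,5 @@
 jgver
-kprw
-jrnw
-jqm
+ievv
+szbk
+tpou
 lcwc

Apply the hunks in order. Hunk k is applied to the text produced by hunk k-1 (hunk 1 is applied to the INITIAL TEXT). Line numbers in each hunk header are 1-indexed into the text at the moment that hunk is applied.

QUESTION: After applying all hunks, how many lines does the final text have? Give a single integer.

Answer: 12

Derivation:
Hunk 1: at line 1 remove [ngflk] add [jepjo,ypv] -> 12 lines: okokm jepjo ypv ipei jxkao wgieb bopvb vkmcn sipyq vgye jqm lcwc
Hunk 2: at line 4 remove [jxkao,wgieb] add [srl] -> 11 lines: okokm jepjo ypv ipei srl bopvb vkmcn sipyq vgye jqm lcwc
Hunk 3: at line 7 remove [sipyq,vgye] add [bxh,kprw,jrnw] -> 12 lines: okokm jepjo ypv ipei srl bopvb vkmcn bxh kprw jrnw jqm lcwc
Hunk 4: at line 5 remove [vkmcn,bxh] add [jgver] -> 11 lines: okokm jepjo ypv ipei srl bopvb jgver kprw jrnw jqm lcwc
Hunk 5: at line 3 remove [ipei,srl] add [lasn,txs,jnxtj] -> 12 lines: okokm jepjo ypv lasn txs jnxtj bopvb jgver kprw jrnw jqm lcwc
Hunk 6: at line 8 remove [kprw,jrnw,jqm] add [ievv,szbk,tpou] -> 12 lines: okokm jepjo ypv lasn txs jnxtj bopvb jgver ievv szbk tpou lcwc
Final line count: 12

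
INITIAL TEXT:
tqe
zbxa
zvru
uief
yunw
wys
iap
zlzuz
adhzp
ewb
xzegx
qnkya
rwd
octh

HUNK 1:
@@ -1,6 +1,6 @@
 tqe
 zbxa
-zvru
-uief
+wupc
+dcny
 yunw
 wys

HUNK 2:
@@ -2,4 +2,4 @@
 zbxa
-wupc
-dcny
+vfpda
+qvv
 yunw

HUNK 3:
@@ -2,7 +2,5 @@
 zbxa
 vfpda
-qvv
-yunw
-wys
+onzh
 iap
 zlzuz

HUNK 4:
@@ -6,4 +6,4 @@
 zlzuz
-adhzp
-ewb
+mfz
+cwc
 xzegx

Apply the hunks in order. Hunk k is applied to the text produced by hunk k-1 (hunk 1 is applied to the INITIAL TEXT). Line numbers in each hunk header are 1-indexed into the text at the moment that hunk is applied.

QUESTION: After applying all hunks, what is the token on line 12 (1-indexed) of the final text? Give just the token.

Answer: octh

Derivation:
Hunk 1: at line 1 remove [zvru,uief] add [wupc,dcny] -> 14 lines: tqe zbxa wupc dcny yunw wys iap zlzuz adhzp ewb xzegx qnkya rwd octh
Hunk 2: at line 2 remove [wupc,dcny] add [vfpda,qvv] -> 14 lines: tqe zbxa vfpda qvv yunw wys iap zlzuz adhzp ewb xzegx qnkya rwd octh
Hunk 3: at line 2 remove [qvv,yunw,wys] add [onzh] -> 12 lines: tqe zbxa vfpda onzh iap zlzuz adhzp ewb xzegx qnkya rwd octh
Hunk 4: at line 6 remove [adhzp,ewb] add [mfz,cwc] -> 12 lines: tqe zbxa vfpda onzh iap zlzuz mfz cwc xzegx qnkya rwd octh
Final line 12: octh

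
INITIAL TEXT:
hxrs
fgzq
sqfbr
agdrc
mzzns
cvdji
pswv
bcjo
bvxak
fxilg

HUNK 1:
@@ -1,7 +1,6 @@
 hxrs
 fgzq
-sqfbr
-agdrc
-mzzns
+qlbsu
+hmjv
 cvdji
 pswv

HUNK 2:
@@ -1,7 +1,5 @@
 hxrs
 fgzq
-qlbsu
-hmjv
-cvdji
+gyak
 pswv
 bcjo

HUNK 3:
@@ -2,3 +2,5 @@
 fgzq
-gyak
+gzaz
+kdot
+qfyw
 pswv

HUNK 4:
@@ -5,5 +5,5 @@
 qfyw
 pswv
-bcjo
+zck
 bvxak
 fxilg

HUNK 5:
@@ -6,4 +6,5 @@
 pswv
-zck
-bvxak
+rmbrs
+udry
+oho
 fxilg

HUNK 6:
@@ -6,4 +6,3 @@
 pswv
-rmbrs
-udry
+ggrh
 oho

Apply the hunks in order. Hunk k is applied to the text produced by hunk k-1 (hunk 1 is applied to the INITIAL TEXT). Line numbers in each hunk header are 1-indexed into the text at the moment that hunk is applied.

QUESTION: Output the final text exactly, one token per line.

Hunk 1: at line 1 remove [sqfbr,agdrc,mzzns] add [qlbsu,hmjv] -> 9 lines: hxrs fgzq qlbsu hmjv cvdji pswv bcjo bvxak fxilg
Hunk 2: at line 1 remove [qlbsu,hmjv,cvdji] add [gyak] -> 7 lines: hxrs fgzq gyak pswv bcjo bvxak fxilg
Hunk 3: at line 2 remove [gyak] add [gzaz,kdot,qfyw] -> 9 lines: hxrs fgzq gzaz kdot qfyw pswv bcjo bvxak fxilg
Hunk 4: at line 5 remove [bcjo] add [zck] -> 9 lines: hxrs fgzq gzaz kdot qfyw pswv zck bvxak fxilg
Hunk 5: at line 6 remove [zck,bvxak] add [rmbrs,udry,oho] -> 10 lines: hxrs fgzq gzaz kdot qfyw pswv rmbrs udry oho fxilg
Hunk 6: at line 6 remove [rmbrs,udry] add [ggrh] -> 9 lines: hxrs fgzq gzaz kdot qfyw pswv ggrh oho fxilg

Answer: hxrs
fgzq
gzaz
kdot
qfyw
pswv
ggrh
oho
fxilg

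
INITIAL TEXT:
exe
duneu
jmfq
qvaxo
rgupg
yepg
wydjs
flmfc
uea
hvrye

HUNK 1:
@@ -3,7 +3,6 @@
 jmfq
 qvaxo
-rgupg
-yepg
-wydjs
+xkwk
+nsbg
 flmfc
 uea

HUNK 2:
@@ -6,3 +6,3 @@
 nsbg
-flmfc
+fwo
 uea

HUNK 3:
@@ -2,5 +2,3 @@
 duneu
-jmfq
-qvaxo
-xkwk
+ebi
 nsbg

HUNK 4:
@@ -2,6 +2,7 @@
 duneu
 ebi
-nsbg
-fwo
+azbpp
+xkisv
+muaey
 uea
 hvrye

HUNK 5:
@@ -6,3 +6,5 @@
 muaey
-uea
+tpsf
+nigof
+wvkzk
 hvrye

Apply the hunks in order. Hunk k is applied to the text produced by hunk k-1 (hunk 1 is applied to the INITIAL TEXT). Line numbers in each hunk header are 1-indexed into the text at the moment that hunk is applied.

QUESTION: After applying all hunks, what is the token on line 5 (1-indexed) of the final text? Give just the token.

Hunk 1: at line 3 remove [rgupg,yepg,wydjs] add [xkwk,nsbg] -> 9 lines: exe duneu jmfq qvaxo xkwk nsbg flmfc uea hvrye
Hunk 2: at line 6 remove [flmfc] add [fwo] -> 9 lines: exe duneu jmfq qvaxo xkwk nsbg fwo uea hvrye
Hunk 3: at line 2 remove [jmfq,qvaxo,xkwk] add [ebi] -> 7 lines: exe duneu ebi nsbg fwo uea hvrye
Hunk 4: at line 2 remove [nsbg,fwo] add [azbpp,xkisv,muaey] -> 8 lines: exe duneu ebi azbpp xkisv muaey uea hvrye
Hunk 5: at line 6 remove [uea] add [tpsf,nigof,wvkzk] -> 10 lines: exe duneu ebi azbpp xkisv muaey tpsf nigof wvkzk hvrye
Final line 5: xkisv

Answer: xkisv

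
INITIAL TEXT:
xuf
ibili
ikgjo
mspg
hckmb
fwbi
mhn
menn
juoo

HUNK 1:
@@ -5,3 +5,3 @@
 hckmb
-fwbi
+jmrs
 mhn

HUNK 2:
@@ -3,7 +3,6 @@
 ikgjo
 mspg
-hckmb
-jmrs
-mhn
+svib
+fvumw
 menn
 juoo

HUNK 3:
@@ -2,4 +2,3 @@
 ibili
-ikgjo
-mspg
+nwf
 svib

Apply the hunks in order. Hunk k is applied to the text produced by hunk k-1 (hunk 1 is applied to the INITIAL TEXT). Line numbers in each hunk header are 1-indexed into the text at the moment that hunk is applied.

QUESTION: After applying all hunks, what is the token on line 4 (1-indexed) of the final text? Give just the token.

Answer: svib

Derivation:
Hunk 1: at line 5 remove [fwbi] add [jmrs] -> 9 lines: xuf ibili ikgjo mspg hckmb jmrs mhn menn juoo
Hunk 2: at line 3 remove [hckmb,jmrs,mhn] add [svib,fvumw] -> 8 lines: xuf ibili ikgjo mspg svib fvumw menn juoo
Hunk 3: at line 2 remove [ikgjo,mspg] add [nwf] -> 7 lines: xuf ibili nwf svib fvumw menn juoo
Final line 4: svib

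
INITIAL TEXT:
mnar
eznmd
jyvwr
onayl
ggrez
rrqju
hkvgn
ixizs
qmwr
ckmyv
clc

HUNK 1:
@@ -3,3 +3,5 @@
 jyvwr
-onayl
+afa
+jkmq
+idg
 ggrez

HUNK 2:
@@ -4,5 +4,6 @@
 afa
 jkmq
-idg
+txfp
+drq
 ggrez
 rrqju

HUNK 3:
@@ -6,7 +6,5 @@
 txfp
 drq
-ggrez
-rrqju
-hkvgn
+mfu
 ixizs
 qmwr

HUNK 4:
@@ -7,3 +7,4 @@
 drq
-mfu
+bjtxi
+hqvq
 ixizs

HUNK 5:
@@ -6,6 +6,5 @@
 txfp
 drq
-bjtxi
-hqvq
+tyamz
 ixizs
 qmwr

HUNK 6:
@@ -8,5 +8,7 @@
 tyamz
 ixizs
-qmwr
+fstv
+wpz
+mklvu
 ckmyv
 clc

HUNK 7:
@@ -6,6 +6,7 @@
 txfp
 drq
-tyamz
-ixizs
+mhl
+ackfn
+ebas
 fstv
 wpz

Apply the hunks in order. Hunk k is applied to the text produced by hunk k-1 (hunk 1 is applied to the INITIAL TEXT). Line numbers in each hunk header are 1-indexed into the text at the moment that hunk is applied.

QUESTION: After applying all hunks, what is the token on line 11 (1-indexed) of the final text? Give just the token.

Hunk 1: at line 3 remove [onayl] add [afa,jkmq,idg] -> 13 lines: mnar eznmd jyvwr afa jkmq idg ggrez rrqju hkvgn ixizs qmwr ckmyv clc
Hunk 2: at line 4 remove [idg] add [txfp,drq] -> 14 lines: mnar eznmd jyvwr afa jkmq txfp drq ggrez rrqju hkvgn ixizs qmwr ckmyv clc
Hunk 3: at line 6 remove [ggrez,rrqju,hkvgn] add [mfu] -> 12 lines: mnar eznmd jyvwr afa jkmq txfp drq mfu ixizs qmwr ckmyv clc
Hunk 4: at line 7 remove [mfu] add [bjtxi,hqvq] -> 13 lines: mnar eznmd jyvwr afa jkmq txfp drq bjtxi hqvq ixizs qmwr ckmyv clc
Hunk 5: at line 6 remove [bjtxi,hqvq] add [tyamz] -> 12 lines: mnar eznmd jyvwr afa jkmq txfp drq tyamz ixizs qmwr ckmyv clc
Hunk 6: at line 8 remove [qmwr] add [fstv,wpz,mklvu] -> 14 lines: mnar eznmd jyvwr afa jkmq txfp drq tyamz ixizs fstv wpz mklvu ckmyv clc
Hunk 7: at line 6 remove [tyamz,ixizs] add [mhl,ackfn,ebas] -> 15 lines: mnar eznmd jyvwr afa jkmq txfp drq mhl ackfn ebas fstv wpz mklvu ckmyv clc
Final line 11: fstv

Answer: fstv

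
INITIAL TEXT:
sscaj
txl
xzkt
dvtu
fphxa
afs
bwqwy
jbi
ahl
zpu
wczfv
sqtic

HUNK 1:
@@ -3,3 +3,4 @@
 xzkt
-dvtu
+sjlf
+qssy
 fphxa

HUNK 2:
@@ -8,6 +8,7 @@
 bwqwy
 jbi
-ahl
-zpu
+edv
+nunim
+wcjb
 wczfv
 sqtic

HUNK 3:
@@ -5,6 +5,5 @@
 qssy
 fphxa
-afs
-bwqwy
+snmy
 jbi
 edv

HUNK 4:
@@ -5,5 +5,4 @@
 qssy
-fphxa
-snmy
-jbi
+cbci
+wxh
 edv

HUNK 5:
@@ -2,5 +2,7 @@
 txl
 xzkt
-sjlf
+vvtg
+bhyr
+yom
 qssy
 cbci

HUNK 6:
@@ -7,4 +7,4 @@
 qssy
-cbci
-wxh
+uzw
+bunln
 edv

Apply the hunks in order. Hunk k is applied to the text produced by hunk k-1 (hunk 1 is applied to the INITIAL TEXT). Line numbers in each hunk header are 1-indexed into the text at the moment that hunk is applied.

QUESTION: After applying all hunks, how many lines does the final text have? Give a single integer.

Hunk 1: at line 3 remove [dvtu] add [sjlf,qssy] -> 13 lines: sscaj txl xzkt sjlf qssy fphxa afs bwqwy jbi ahl zpu wczfv sqtic
Hunk 2: at line 8 remove [ahl,zpu] add [edv,nunim,wcjb] -> 14 lines: sscaj txl xzkt sjlf qssy fphxa afs bwqwy jbi edv nunim wcjb wczfv sqtic
Hunk 3: at line 5 remove [afs,bwqwy] add [snmy] -> 13 lines: sscaj txl xzkt sjlf qssy fphxa snmy jbi edv nunim wcjb wczfv sqtic
Hunk 4: at line 5 remove [fphxa,snmy,jbi] add [cbci,wxh] -> 12 lines: sscaj txl xzkt sjlf qssy cbci wxh edv nunim wcjb wczfv sqtic
Hunk 5: at line 2 remove [sjlf] add [vvtg,bhyr,yom] -> 14 lines: sscaj txl xzkt vvtg bhyr yom qssy cbci wxh edv nunim wcjb wczfv sqtic
Hunk 6: at line 7 remove [cbci,wxh] add [uzw,bunln] -> 14 lines: sscaj txl xzkt vvtg bhyr yom qssy uzw bunln edv nunim wcjb wczfv sqtic
Final line count: 14

Answer: 14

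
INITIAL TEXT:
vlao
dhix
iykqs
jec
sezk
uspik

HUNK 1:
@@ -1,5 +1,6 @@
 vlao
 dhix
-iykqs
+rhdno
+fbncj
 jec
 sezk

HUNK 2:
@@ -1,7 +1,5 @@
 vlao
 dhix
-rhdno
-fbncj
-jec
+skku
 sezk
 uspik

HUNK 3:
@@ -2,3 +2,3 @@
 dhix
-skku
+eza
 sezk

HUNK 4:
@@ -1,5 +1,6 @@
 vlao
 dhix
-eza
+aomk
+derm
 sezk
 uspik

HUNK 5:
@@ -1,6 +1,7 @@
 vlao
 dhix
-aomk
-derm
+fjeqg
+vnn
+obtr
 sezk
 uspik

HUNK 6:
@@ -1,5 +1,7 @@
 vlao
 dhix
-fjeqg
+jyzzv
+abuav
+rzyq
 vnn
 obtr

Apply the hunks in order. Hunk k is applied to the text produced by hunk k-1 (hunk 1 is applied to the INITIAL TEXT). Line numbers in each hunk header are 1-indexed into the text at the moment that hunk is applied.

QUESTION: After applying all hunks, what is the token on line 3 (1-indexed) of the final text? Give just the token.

Hunk 1: at line 1 remove [iykqs] add [rhdno,fbncj] -> 7 lines: vlao dhix rhdno fbncj jec sezk uspik
Hunk 2: at line 1 remove [rhdno,fbncj,jec] add [skku] -> 5 lines: vlao dhix skku sezk uspik
Hunk 3: at line 2 remove [skku] add [eza] -> 5 lines: vlao dhix eza sezk uspik
Hunk 4: at line 1 remove [eza] add [aomk,derm] -> 6 lines: vlao dhix aomk derm sezk uspik
Hunk 5: at line 1 remove [aomk,derm] add [fjeqg,vnn,obtr] -> 7 lines: vlao dhix fjeqg vnn obtr sezk uspik
Hunk 6: at line 1 remove [fjeqg] add [jyzzv,abuav,rzyq] -> 9 lines: vlao dhix jyzzv abuav rzyq vnn obtr sezk uspik
Final line 3: jyzzv

Answer: jyzzv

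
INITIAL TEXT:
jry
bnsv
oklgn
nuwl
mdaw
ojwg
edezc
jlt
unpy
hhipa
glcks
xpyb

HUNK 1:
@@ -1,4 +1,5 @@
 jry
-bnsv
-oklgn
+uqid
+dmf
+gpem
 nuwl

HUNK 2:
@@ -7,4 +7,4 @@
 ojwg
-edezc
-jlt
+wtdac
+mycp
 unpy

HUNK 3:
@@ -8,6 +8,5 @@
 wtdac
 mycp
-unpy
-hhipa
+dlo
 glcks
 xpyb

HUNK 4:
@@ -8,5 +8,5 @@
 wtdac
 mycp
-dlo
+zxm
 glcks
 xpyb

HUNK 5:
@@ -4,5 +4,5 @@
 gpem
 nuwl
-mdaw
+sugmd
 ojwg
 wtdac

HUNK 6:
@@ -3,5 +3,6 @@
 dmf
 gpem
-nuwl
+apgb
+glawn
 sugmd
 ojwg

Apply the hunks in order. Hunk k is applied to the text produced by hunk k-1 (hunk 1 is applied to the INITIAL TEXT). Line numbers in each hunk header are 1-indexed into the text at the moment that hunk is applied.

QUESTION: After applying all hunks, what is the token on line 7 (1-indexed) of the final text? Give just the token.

Hunk 1: at line 1 remove [bnsv,oklgn] add [uqid,dmf,gpem] -> 13 lines: jry uqid dmf gpem nuwl mdaw ojwg edezc jlt unpy hhipa glcks xpyb
Hunk 2: at line 7 remove [edezc,jlt] add [wtdac,mycp] -> 13 lines: jry uqid dmf gpem nuwl mdaw ojwg wtdac mycp unpy hhipa glcks xpyb
Hunk 3: at line 8 remove [unpy,hhipa] add [dlo] -> 12 lines: jry uqid dmf gpem nuwl mdaw ojwg wtdac mycp dlo glcks xpyb
Hunk 4: at line 8 remove [dlo] add [zxm] -> 12 lines: jry uqid dmf gpem nuwl mdaw ojwg wtdac mycp zxm glcks xpyb
Hunk 5: at line 4 remove [mdaw] add [sugmd] -> 12 lines: jry uqid dmf gpem nuwl sugmd ojwg wtdac mycp zxm glcks xpyb
Hunk 6: at line 3 remove [nuwl] add [apgb,glawn] -> 13 lines: jry uqid dmf gpem apgb glawn sugmd ojwg wtdac mycp zxm glcks xpyb
Final line 7: sugmd

Answer: sugmd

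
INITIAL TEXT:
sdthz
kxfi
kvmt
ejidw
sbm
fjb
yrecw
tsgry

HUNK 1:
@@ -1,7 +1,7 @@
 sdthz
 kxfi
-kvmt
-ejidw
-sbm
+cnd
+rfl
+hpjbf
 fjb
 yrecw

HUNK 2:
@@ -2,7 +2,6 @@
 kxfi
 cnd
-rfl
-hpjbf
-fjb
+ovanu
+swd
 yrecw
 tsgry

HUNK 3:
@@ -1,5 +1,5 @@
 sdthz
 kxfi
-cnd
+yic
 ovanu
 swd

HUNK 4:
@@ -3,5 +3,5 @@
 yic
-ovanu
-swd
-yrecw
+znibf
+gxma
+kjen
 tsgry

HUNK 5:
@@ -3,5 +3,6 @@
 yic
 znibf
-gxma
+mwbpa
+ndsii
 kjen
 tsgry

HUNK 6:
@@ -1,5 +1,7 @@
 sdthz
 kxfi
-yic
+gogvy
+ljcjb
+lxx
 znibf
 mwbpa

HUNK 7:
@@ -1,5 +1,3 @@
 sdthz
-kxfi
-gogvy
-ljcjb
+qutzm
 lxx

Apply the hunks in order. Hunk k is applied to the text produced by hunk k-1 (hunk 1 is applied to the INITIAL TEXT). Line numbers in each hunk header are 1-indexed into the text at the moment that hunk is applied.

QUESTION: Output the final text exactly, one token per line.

Answer: sdthz
qutzm
lxx
znibf
mwbpa
ndsii
kjen
tsgry

Derivation:
Hunk 1: at line 1 remove [kvmt,ejidw,sbm] add [cnd,rfl,hpjbf] -> 8 lines: sdthz kxfi cnd rfl hpjbf fjb yrecw tsgry
Hunk 2: at line 2 remove [rfl,hpjbf,fjb] add [ovanu,swd] -> 7 lines: sdthz kxfi cnd ovanu swd yrecw tsgry
Hunk 3: at line 1 remove [cnd] add [yic] -> 7 lines: sdthz kxfi yic ovanu swd yrecw tsgry
Hunk 4: at line 3 remove [ovanu,swd,yrecw] add [znibf,gxma,kjen] -> 7 lines: sdthz kxfi yic znibf gxma kjen tsgry
Hunk 5: at line 3 remove [gxma] add [mwbpa,ndsii] -> 8 lines: sdthz kxfi yic znibf mwbpa ndsii kjen tsgry
Hunk 6: at line 1 remove [yic] add [gogvy,ljcjb,lxx] -> 10 lines: sdthz kxfi gogvy ljcjb lxx znibf mwbpa ndsii kjen tsgry
Hunk 7: at line 1 remove [kxfi,gogvy,ljcjb] add [qutzm] -> 8 lines: sdthz qutzm lxx znibf mwbpa ndsii kjen tsgry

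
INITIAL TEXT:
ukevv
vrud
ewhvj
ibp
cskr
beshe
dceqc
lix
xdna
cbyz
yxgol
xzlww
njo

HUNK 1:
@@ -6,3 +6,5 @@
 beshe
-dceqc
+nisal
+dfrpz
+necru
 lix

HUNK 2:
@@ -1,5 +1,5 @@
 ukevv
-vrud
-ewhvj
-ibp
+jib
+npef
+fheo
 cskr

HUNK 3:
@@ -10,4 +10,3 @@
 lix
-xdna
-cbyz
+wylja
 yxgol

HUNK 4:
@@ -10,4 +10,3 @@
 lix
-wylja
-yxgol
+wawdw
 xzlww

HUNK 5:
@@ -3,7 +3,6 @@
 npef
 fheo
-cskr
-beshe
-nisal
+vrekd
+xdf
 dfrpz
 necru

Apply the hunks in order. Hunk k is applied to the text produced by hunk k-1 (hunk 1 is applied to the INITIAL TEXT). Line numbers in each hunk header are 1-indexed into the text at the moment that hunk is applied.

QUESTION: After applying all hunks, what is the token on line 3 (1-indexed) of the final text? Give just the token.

Answer: npef

Derivation:
Hunk 1: at line 6 remove [dceqc] add [nisal,dfrpz,necru] -> 15 lines: ukevv vrud ewhvj ibp cskr beshe nisal dfrpz necru lix xdna cbyz yxgol xzlww njo
Hunk 2: at line 1 remove [vrud,ewhvj,ibp] add [jib,npef,fheo] -> 15 lines: ukevv jib npef fheo cskr beshe nisal dfrpz necru lix xdna cbyz yxgol xzlww njo
Hunk 3: at line 10 remove [xdna,cbyz] add [wylja] -> 14 lines: ukevv jib npef fheo cskr beshe nisal dfrpz necru lix wylja yxgol xzlww njo
Hunk 4: at line 10 remove [wylja,yxgol] add [wawdw] -> 13 lines: ukevv jib npef fheo cskr beshe nisal dfrpz necru lix wawdw xzlww njo
Hunk 5: at line 3 remove [cskr,beshe,nisal] add [vrekd,xdf] -> 12 lines: ukevv jib npef fheo vrekd xdf dfrpz necru lix wawdw xzlww njo
Final line 3: npef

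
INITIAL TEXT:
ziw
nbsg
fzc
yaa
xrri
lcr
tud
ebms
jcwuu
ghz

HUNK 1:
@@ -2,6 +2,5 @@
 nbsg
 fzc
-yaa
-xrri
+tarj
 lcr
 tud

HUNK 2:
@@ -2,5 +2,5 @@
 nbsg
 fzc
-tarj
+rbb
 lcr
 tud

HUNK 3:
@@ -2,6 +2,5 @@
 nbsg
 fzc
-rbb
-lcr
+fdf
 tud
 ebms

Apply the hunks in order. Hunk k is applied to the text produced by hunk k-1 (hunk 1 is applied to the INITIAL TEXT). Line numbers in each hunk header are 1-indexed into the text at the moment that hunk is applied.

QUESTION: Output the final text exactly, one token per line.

Hunk 1: at line 2 remove [yaa,xrri] add [tarj] -> 9 lines: ziw nbsg fzc tarj lcr tud ebms jcwuu ghz
Hunk 2: at line 2 remove [tarj] add [rbb] -> 9 lines: ziw nbsg fzc rbb lcr tud ebms jcwuu ghz
Hunk 3: at line 2 remove [rbb,lcr] add [fdf] -> 8 lines: ziw nbsg fzc fdf tud ebms jcwuu ghz

Answer: ziw
nbsg
fzc
fdf
tud
ebms
jcwuu
ghz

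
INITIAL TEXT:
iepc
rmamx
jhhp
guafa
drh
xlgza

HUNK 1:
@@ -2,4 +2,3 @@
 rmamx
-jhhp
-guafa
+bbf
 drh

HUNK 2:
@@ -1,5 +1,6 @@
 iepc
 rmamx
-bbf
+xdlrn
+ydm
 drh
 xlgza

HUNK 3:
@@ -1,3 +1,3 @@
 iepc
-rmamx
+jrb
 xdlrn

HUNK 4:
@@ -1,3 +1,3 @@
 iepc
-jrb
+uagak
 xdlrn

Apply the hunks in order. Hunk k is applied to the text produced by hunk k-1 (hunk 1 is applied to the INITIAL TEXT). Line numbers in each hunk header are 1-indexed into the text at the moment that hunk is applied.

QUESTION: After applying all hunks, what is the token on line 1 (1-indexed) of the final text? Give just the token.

Hunk 1: at line 2 remove [jhhp,guafa] add [bbf] -> 5 lines: iepc rmamx bbf drh xlgza
Hunk 2: at line 1 remove [bbf] add [xdlrn,ydm] -> 6 lines: iepc rmamx xdlrn ydm drh xlgza
Hunk 3: at line 1 remove [rmamx] add [jrb] -> 6 lines: iepc jrb xdlrn ydm drh xlgza
Hunk 4: at line 1 remove [jrb] add [uagak] -> 6 lines: iepc uagak xdlrn ydm drh xlgza
Final line 1: iepc

Answer: iepc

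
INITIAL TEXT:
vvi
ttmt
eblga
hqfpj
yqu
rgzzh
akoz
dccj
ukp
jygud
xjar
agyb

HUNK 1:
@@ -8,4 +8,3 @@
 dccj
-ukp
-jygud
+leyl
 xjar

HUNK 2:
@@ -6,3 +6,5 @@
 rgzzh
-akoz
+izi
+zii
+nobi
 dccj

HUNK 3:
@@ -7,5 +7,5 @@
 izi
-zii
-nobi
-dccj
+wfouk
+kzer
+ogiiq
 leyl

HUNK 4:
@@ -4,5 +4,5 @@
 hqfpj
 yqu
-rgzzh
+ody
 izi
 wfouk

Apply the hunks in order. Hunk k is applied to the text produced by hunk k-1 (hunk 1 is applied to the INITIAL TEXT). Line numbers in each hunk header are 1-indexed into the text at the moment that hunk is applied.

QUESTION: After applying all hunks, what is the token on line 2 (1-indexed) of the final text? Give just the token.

Answer: ttmt

Derivation:
Hunk 1: at line 8 remove [ukp,jygud] add [leyl] -> 11 lines: vvi ttmt eblga hqfpj yqu rgzzh akoz dccj leyl xjar agyb
Hunk 2: at line 6 remove [akoz] add [izi,zii,nobi] -> 13 lines: vvi ttmt eblga hqfpj yqu rgzzh izi zii nobi dccj leyl xjar agyb
Hunk 3: at line 7 remove [zii,nobi,dccj] add [wfouk,kzer,ogiiq] -> 13 lines: vvi ttmt eblga hqfpj yqu rgzzh izi wfouk kzer ogiiq leyl xjar agyb
Hunk 4: at line 4 remove [rgzzh] add [ody] -> 13 lines: vvi ttmt eblga hqfpj yqu ody izi wfouk kzer ogiiq leyl xjar agyb
Final line 2: ttmt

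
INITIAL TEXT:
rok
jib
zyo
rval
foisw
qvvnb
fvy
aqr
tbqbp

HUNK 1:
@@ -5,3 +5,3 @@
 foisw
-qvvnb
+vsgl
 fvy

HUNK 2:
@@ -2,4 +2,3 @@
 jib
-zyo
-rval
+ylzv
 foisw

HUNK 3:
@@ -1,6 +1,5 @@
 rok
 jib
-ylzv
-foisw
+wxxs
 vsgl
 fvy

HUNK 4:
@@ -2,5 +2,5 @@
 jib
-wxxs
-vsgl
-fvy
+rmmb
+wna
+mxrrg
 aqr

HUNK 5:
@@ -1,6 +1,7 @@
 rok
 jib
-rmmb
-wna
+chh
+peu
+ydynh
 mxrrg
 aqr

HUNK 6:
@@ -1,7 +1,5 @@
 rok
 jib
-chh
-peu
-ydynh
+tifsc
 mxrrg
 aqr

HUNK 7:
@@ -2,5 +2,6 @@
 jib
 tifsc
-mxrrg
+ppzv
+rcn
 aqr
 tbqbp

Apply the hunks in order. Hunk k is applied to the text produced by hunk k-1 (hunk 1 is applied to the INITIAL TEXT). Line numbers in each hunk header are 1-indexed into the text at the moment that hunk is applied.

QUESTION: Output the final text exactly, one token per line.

Hunk 1: at line 5 remove [qvvnb] add [vsgl] -> 9 lines: rok jib zyo rval foisw vsgl fvy aqr tbqbp
Hunk 2: at line 2 remove [zyo,rval] add [ylzv] -> 8 lines: rok jib ylzv foisw vsgl fvy aqr tbqbp
Hunk 3: at line 1 remove [ylzv,foisw] add [wxxs] -> 7 lines: rok jib wxxs vsgl fvy aqr tbqbp
Hunk 4: at line 2 remove [wxxs,vsgl,fvy] add [rmmb,wna,mxrrg] -> 7 lines: rok jib rmmb wna mxrrg aqr tbqbp
Hunk 5: at line 1 remove [rmmb,wna] add [chh,peu,ydynh] -> 8 lines: rok jib chh peu ydynh mxrrg aqr tbqbp
Hunk 6: at line 1 remove [chh,peu,ydynh] add [tifsc] -> 6 lines: rok jib tifsc mxrrg aqr tbqbp
Hunk 7: at line 2 remove [mxrrg] add [ppzv,rcn] -> 7 lines: rok jib tifsc ppzv rcn aqr tbqbp

Answer: rok
jib
tifsc
ppzv
rcn
aqr
tbqbp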